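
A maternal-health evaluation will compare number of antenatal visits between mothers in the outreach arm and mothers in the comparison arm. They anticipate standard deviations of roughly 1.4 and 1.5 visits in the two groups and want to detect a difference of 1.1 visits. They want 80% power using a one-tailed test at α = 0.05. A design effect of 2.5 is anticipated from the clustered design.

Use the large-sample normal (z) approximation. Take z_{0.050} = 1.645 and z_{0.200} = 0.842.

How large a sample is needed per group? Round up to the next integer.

n = 54 per group

n = (z_α + z_β)² · (σ₁² + σ₂²) / δ²
  = (1.645 + 0.842)² · (1.4² + 1.5² = 4.21) / 1.1²
  = 6.1852 · 4.21 / 1.21
  = 21.52
Design effect: 2.5 × 21.52 = 53.80.
Round up → n = 54 per group.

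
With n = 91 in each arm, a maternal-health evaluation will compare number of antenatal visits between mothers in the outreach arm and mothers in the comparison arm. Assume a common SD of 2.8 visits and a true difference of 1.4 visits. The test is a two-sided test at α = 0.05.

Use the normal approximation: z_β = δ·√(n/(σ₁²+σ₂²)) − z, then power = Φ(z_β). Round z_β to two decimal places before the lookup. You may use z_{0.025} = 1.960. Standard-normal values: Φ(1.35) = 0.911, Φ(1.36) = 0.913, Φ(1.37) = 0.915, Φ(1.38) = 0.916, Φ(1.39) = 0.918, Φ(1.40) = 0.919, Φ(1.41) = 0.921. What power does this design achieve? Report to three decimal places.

z_β = δ·√(n/(σ₁²+σ₂²)) − z_{α/2}
    = 1.4 · √(91/15.68) − 1.960
    = 1.4 · 2.40906 − 1.960
    = 3.3727 − 1.960 = 1.4127 → 1.41
Power = Φ(1.41) = 0.921.

Power ≈ 0.921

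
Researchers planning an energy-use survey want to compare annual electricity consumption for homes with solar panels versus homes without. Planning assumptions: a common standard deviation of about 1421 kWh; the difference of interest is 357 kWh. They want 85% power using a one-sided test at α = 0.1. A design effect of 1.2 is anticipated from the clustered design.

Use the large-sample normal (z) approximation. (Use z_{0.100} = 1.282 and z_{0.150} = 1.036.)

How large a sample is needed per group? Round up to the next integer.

n = 205 per group

n = (z_α + z_β)² · (σ₁² + σ₂²) / δ²
  = (1.282 + 1.036)² · (2·1421² = 4038482) / 357²
  = 5.3731 · 4038482 / 127449
  = 170.26
Design effect: 1.2 × 170.26 = 204.31.
Round up → n = 205 per group.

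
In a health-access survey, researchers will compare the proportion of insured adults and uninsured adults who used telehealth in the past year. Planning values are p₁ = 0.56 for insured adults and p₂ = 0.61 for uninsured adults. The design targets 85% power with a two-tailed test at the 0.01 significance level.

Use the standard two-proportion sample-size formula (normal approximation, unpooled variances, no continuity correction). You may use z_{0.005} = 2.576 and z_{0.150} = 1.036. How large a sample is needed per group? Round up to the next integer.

n = 2528 per group

n = (z_{α/2} + z_β)² · [p₁(1−p₁) + p₂(1−p₂)] / (p₁ − p₂)²
  = (2.576 + 1.036)² · (0.56·0.44 + 0.61·0.39) / (-0.05)²
  = (3.612)² · (0.2464 + 0.2379) / 0.0025
  = 13.0465 · 0.4843 / 0.0025
  = 2527.38
Round up → n = 2528 per group.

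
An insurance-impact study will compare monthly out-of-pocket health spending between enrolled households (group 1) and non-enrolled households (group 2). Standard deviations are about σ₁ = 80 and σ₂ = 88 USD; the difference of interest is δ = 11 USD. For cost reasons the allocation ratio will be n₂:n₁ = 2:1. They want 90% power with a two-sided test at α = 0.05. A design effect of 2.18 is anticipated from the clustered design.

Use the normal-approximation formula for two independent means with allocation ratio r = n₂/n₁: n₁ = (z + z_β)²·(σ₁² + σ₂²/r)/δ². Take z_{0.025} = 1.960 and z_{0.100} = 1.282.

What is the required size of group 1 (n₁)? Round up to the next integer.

n₁ = (z_{α/2} + z_β)² · (σ₁² + σ₂²/r) / δ²
   = (1.960 + 1.282)² · (80² + 88²/2) / 11²
   = 10.5106 · (6400 + 3872) / 121
   = 10.5106 · 10272 / 121
   = 892.27
Design effect: 2.18 × 892.27 = 1945.15.
Round up → n₁ = 1946; n₂ = r·n₁ = 2 × 1946 = 3892.

n₁ = 1946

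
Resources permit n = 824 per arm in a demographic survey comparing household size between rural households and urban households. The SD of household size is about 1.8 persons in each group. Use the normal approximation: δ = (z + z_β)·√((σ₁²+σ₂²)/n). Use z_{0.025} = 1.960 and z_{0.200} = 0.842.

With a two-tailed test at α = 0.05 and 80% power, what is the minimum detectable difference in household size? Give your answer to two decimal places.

Minimum detectable difference ≈ 0.25 persons

δ = (z_{α/2} + z_β) · √((σ₁²+σ₂²)/n)
  = (1.960 + 0.842) · √(6.48/824)
  = 2.802 · √0.00786
  = 2.802 · 0.0887
  = 0.2485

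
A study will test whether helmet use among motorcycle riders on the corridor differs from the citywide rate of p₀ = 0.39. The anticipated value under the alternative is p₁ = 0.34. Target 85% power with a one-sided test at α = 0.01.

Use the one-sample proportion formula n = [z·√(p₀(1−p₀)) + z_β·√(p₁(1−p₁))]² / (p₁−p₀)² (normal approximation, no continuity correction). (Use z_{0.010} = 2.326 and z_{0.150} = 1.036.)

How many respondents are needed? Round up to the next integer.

n = 1057

n = [z_α·√(p₀q₀) + z_β·√(p₁q₁)]² / (p₁ − p₀)²
  = [2.326·√(0.39·0.61) + 1.036·√(0.34·0.66)]² / (-0.05)²
  = [2.326·0.4877 + 1.036·0.4737]² / 0.0025
  = [1.6253]² / 0.0025
  = 1056.60
Round up → n = 1057.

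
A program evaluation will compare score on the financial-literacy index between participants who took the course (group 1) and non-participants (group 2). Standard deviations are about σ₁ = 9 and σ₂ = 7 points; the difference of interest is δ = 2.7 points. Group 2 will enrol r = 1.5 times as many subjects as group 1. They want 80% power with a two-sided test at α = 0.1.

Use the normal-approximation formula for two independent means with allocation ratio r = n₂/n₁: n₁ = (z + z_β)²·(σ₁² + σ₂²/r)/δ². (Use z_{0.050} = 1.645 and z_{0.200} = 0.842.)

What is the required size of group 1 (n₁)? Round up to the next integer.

n₁ = (z_{α/2} + z_β)² · (σ₁² + σ₂²/r) / δ²
   = (1.645 + 0.842)² · (9² + 7²/1.5) / 2.7²
   = 6.1852 · (81 + 32.6667) / 7.29
   = 6.1852 · 113.6667 / 7.29
   = 96.44
Round up → n₁ = 97; n₂ = r·n₁ = 1.5 × 97 = 146.

n₁ = 97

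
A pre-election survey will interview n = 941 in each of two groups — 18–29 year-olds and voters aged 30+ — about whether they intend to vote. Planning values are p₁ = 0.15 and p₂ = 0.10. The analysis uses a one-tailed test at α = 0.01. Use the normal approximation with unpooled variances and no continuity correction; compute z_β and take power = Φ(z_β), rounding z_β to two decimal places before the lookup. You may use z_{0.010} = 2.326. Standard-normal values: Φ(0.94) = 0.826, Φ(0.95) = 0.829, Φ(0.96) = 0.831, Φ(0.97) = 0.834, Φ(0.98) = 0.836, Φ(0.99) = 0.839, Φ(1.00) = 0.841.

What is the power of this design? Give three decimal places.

Power ≈ 0.831

z_β = |p₁−p₂|·√(n/[p₁q₁+p₂q₂]) − z_α
    = 0.05 · √(941/0.2175) − 2.326
    = 0.05 · 65.7757 − 2.326
    = 3.2888 − 2.326 = 0.9628 → 0.96
Power = Φ(0.96) = 0.831.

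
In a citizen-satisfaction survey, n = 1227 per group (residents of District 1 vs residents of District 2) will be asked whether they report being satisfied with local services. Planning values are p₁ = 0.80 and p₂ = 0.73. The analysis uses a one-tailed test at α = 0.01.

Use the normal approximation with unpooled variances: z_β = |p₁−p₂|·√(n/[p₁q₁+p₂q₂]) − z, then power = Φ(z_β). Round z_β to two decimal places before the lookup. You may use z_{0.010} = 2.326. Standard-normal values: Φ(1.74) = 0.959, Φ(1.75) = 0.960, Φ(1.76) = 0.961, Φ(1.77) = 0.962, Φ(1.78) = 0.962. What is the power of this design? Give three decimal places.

z_β = |p₁−p₂|·√(n/[p₁q₁+p₂q₂]) − z_α
    = 0.07 · √(1227/0.3571) − 2.326
    = 0.07 · 58.6175 − 2.326
    = 4.1032 − 2.326 = 1.7772 → 1.78
Power = Φ(1.78) = 0.962.

Power ≈ 0.962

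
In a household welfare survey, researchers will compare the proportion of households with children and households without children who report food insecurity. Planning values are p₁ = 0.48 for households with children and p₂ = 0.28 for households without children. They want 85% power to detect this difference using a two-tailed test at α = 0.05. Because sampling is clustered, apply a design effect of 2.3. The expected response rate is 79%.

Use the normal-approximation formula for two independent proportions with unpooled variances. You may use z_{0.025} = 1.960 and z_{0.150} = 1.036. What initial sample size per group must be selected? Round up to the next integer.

n = (z_{α/2} + z_β)² · [p₁(1−p₁) + p₂(1−p₂)] / (p₁ − p₂)²
  = (1.960 + 1.036)² · (0.48·0.52 + 0.28·0.72) / (0.20)²
  = (2.996)² · (0.2496 + 0.2016) / 0.0400
  = 8.9760 · 0.4512 / 0.0400
  = 101.25
Design effect: 2.3 × 101.25 = 232.87.
Adjust for 79% response: 232.87 / 0.79 = 294.78.
Round up → n = 295 per group.

n = 295 per group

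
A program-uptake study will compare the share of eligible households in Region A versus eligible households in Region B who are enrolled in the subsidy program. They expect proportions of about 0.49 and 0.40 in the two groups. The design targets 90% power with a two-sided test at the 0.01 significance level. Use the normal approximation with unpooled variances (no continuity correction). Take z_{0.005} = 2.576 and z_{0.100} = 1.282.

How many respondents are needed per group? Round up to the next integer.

n = (z_{α/2} + z_β)² · [p₁(1−p₁) + p₂(1−p₂)] / (p₁ − p₂)²
  = (2.576 + 1.282)² · (0.49·0.51 + 0.40·0.60) / (0.09)²
  = (3.858)² · (0.2499 + 0.2400) / 0.0081
  = 14.8842 · 0.4899 / 0.0081
  = 900.22
Round up → n = 901 per group.

n = 901 per group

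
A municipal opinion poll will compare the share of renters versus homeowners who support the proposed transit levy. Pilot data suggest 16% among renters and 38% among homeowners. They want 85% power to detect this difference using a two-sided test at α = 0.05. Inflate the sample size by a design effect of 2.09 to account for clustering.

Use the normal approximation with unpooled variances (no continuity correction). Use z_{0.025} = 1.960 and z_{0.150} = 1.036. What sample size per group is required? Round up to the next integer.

n = (z_{α/2} + z_β)² · [p₁(1−p₁) + p₂(1−p₂)] / (p₁ − p₂)²
  = (1.960 + 1.036)² · (0.16·0.84 + 0.38·0.62) / (-0.22)²
  = (2.996)² · (0.1344 + 0.2356) / 0.0484
  = 8.9760 · 0.3700 / 0.0484
  = 68.62
Design effect: 2.09 × 68.62 = 143.41.
Round up → n = 144 per group.

n = 144 per group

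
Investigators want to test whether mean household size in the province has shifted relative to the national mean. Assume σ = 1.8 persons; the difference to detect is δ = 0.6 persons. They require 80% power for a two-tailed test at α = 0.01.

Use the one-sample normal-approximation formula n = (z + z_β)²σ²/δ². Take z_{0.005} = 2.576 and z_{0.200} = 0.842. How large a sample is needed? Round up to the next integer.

n = 106

n = (z_{α/2} + z_β)² · σ² / δ²
  = (2.576 + 0.842)² · 1.8² / 0.6²
  = 11.6827 · 3.24 / 0.36
  = 105.14
Round up → n = 106.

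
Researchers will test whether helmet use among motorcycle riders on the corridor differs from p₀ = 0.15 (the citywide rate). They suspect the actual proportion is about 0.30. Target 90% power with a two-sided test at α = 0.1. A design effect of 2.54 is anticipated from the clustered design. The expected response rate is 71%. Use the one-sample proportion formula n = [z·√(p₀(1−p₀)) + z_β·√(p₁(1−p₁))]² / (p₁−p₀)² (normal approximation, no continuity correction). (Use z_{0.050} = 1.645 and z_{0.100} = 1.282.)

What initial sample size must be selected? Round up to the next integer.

n = [z_{α/2}·√(p₀q₀) + z_β·√(p₁q₁)]² / (p₁ − p₀)²
  = [1.645·√(0.15·0.85) + 1.282·√(0.30·0.70)]² / (0.15)²
  = [1.645·0.3571 + 1.282·0.4583]² / 0.0225
  = [1.1749]² / 0.0225
  = 61.35
Design effect: 2.54 × 61.35 = 155.82.
Adjust for 71% response: 155.82 / 0.71 = 219.47.
Round up → n = 220.

n = 220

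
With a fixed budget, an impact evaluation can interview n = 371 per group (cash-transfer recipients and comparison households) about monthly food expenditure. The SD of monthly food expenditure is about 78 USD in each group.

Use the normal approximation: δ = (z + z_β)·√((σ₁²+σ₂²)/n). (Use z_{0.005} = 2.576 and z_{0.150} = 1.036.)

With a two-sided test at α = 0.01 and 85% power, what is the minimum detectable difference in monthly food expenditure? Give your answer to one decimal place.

Minimum detectable difference ≈ 20.7 USD

δ = (z_{α/2} + z_β) · √((σ₁²+σ₂²)/n)
  = (2.576 + 1.036) · √(12168/371)
  = 3.612 · √32.7978
  = 3.612 · 5.7269
  = 20.6857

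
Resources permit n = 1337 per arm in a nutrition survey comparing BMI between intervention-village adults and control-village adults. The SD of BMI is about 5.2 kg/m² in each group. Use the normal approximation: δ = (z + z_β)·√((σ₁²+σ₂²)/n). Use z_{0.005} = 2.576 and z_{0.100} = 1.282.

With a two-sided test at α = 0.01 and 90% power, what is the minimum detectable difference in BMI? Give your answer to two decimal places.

δ = (z_{α/2} + z_β) · √((σ₁²+σ₂²)/n)
  = (2.576 + 1.282) · √(54.08/1337)
  = 3.858 · √0.04045
  = 3.858 · 0.2011
  = 0.7759

Minimum detectable difference ≈ 0.78 kg/m²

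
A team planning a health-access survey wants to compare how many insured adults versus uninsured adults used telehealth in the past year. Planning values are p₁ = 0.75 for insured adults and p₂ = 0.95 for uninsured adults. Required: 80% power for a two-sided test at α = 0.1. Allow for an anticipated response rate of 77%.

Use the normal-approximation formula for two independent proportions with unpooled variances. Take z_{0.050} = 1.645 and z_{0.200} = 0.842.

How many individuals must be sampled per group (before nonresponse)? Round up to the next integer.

n = (z_{α/2} + z_β)² · [p₁(1−p₁) + p₂(1−p₂)] / (p₁ − p₂)²
  = (1.645 + 0.842)² · (0.75·0.25 + 0.95·0.05) / (-0.20)²
  = (2.487)² · (0.1875 + 0.0475) / 0.0400
  = 6.1852 · 0.2350 / 0.0400
  = 36.34
Adjust for 77% response: 36.34 / 0.77 = 47.19.
Round up → n = 48 per group.

n = 48 per group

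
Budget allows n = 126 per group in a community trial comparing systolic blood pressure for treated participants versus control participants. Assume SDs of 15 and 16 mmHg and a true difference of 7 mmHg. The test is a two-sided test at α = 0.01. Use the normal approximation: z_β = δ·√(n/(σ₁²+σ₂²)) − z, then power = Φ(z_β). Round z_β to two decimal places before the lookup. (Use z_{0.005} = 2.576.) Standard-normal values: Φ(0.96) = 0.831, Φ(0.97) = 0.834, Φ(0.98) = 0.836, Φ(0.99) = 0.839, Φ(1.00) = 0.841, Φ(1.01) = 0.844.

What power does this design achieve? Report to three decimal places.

Power ≈ 0.844

z_β = δ·√(n/(σ₁²+σ₂²)) − z_{α/2}
    = 7 · √(126/481) − 2.576
    = 7 · 0.51181 − 2.576
    = 3.5827 − 2.576 = 1.0067 → 1.01
Power = Φ(1.01) = 0.844.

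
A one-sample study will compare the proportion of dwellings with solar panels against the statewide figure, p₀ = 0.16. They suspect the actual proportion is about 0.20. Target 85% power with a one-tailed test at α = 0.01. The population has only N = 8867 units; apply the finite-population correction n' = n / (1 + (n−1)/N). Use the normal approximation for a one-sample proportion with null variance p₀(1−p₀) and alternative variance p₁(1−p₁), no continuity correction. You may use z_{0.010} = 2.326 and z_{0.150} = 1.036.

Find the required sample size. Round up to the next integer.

n = 902

n = [z_α·√(p₀q₀) + z_β·√(p₁q₁)]² / (p₁ − p₀)²
  = [2.326·√(0.16·0.84) + 1.036·√(0.20·0.80)]² / (0.04)²
  = [2.326·0.3666 + 1.036·0.4000]² / 0.0016
  = [1.2671]² / 0.0016
  = 1003.50
Finite-population correction (N = 8867): 1003.50 / (1 + (1003.50 − 1)/8867) = 901.57.
Round up → n = 902.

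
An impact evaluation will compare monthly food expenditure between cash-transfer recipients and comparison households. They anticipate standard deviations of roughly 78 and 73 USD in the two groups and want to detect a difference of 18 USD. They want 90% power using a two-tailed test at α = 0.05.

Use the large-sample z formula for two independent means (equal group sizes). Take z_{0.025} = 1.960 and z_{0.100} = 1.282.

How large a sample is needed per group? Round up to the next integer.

n = (z_{α/2} + z_β)² · (σ₁² + σ₂²) / δ²
  = (1.960 + 1.282)² · (78² + 73² = 11413) / 18²
  = 10.5106 · 11413 / 324
  = 370.24
Round up → n = 371 per group.

n = 371 per group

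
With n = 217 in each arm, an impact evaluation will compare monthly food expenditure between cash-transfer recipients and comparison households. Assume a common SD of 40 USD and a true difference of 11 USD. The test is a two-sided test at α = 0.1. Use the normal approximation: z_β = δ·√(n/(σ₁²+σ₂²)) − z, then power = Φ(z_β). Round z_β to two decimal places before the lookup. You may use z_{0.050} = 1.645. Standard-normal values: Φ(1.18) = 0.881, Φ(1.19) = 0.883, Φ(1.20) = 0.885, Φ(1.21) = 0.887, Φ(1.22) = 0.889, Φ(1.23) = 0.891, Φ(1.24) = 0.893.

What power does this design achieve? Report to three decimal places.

z_β = δ·√(n/(σ₁²+σ₂²)) − z_{α/2}
    = 11 · √(217/3200) − 1.645
    = 11 · 0.26041 − 1.645
    = 2.8645 − 1.645 = 1.2195 → 1.22
Power = Φ(1.22) = 0.889.

Power ≈ 0.889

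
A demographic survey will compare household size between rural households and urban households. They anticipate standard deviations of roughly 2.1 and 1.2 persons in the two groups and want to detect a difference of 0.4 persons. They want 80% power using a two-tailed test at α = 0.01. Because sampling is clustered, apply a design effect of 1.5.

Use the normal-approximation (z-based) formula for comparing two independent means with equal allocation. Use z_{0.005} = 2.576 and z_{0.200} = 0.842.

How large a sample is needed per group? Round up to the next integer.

n = (z_{α/2} + z_β)² · (σ₁² + σ₂²) / δ²
  = (2.576 + 0.842)² · (2.1² + 1.2² = 5.85) / 0.4²
  = 11.6827 · 5.85 / 0.16
  = 427.15
Design effect: 1.5 × 427.15 = 640.72.
Round up → n = 641 per group.

n = 641 per group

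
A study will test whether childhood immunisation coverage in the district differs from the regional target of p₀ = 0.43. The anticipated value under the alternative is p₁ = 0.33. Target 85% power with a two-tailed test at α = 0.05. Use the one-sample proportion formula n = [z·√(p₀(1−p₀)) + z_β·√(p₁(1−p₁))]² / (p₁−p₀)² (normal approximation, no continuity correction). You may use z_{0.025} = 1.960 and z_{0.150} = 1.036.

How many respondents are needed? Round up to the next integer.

n = [z_{α/2}·√(p₀q₀) + z_β·√(p₁q₁)]² / (p₁ − p₀)²
  = [1.960·√(0.43·0.57) + 1.036·√(0.33·0.67)]² / (-0.10)²
  = [1.960·0.4951 + 1.036·0.4702]² / 0.0100
  = [1.4575]² / 0.0100
  = 212.43
Round up → n = 213.

n = 213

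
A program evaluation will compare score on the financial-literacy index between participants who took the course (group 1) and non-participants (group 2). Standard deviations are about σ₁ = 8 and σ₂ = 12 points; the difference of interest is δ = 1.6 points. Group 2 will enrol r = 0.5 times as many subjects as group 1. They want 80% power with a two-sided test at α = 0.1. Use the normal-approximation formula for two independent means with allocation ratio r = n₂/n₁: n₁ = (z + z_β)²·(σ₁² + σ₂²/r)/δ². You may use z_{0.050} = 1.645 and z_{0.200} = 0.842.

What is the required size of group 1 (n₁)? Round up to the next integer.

n₁ = (z_{α/2} + z_β)² · (σ₁² + σ₂²/r) / δ²
   = (1.645 + 0.842)² · (8² + 12²/0.5) / 1.6²
   = 6.1852 · (64 + 288) / 2.56
   = 6.1852 · 352 / 2.56
   = 850.46
Round up → n₁ = 851; n₂ = r·n₁ = 0.5 × 851 = 426.

n₁ = 851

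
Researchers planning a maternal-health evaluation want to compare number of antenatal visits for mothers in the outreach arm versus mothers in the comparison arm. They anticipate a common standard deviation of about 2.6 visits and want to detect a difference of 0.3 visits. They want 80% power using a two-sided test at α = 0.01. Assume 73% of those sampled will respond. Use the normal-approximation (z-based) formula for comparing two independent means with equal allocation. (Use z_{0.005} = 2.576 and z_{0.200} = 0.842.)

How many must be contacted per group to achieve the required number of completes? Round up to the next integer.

n = 2405 per group

n = (z_{α/2} + z_β)² · (σ₁² + σ₂²) / δ²
  = (2.576 + 0.842)² · (2·2.6² = 13.52) / 0.3²
  = 11.6827 · 13.52 / 0.09
  = 1755.00
Adjust for 73% response: 1755.00 / 0.73 = 2404.12.
Round up → n = 2405 per group.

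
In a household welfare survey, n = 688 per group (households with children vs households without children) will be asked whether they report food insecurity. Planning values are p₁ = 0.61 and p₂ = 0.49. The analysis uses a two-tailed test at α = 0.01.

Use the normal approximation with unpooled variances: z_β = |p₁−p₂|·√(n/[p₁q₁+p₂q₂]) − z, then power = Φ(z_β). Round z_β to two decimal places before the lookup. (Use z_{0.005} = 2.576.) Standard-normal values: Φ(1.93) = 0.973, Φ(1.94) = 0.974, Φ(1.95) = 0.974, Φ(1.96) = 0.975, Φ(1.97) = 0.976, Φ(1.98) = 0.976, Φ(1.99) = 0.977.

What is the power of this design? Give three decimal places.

Power ≈ 0.973

z_β = |p₁−p₂|·√(n/[p₁q₁+p₂q₂]) − z_{α/2}
    = 0.12 · √(688/0.4878) − 2.576
    = 0.12 · 37.5555 − 2.576
    = 4.5067 − 2.576 = 1.9307 → 1.93
Power = Φ(1.93) = 0.973.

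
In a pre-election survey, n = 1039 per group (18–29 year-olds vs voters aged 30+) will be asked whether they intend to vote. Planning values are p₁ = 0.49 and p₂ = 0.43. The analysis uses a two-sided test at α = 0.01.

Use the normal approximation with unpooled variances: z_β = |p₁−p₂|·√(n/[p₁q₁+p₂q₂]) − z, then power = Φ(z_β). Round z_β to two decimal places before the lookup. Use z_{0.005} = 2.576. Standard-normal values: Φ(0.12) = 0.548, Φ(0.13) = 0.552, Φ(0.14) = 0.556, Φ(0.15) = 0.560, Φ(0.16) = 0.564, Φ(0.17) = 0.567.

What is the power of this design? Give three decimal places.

Power ≈ 0.567

z_β = |p₁−p₂|·√(n/[p₁q₁+p₂q₂]) − z_{α/2}
    = 0.06 · √(1039/0.4950) − 2.576
    = 0.06 · 45.8147 − 2.576
    = 2.7489 − 2.576 = 0.1729 → 0.17
Power = Φ(0.17) = 0.567.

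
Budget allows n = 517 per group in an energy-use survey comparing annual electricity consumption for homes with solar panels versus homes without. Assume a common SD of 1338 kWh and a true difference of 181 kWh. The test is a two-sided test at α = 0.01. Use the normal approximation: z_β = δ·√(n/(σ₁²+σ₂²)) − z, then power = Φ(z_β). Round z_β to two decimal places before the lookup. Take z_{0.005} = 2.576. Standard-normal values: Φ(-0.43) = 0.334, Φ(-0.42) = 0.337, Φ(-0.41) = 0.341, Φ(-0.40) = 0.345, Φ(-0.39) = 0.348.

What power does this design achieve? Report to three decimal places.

Power ≈ 0.345

z_β = δ·√(n/(σ₁²+σ₂²)) − z_{α/2}
    = 181 · √(517/3580488) − 2.576
    = 181 · 0.01202 − 2.576
    = 2.1750 − 2.576 = -0.4010 → -0.40
Power = Φ(-0.40) = 0.345.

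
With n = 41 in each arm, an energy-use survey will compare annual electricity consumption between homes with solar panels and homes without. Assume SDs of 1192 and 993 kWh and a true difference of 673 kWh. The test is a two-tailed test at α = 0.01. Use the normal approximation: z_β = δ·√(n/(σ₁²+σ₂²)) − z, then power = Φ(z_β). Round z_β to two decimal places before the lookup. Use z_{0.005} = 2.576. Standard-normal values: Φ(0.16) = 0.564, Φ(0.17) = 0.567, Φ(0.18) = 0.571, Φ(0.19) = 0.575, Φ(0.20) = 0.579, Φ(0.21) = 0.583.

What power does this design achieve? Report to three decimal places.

z_β = δ·√(n/(σ₁²+σ₂²)) − z_{α/2}
    = 673 · √(41/2406913) − 2.576
    = 673 · 0.00413 − 2.576
    = 2.7776 − 2.576 = 0.2016 → 0.20
Power = Φ(0.20) = 0.579.

Power ≈ 0.579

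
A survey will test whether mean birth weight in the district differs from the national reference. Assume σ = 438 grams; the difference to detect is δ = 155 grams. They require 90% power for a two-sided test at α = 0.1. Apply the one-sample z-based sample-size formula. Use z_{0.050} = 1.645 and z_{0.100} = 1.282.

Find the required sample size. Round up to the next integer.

n = (z_{α/2} + z_β)² · σ² / δ²
  = (1.645 + 1.282)² · 438² / 155²
  = 8.5673 · 191844 / 24025
  = 68.41
Round up → n = 69.

n = 69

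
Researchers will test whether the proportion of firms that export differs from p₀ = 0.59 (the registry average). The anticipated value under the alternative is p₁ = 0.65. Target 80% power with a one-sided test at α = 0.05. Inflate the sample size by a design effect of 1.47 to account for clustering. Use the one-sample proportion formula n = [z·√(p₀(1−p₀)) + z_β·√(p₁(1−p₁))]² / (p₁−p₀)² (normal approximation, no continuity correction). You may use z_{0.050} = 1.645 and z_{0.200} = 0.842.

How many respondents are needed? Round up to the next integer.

n = [z_α·√(p₀q₀) + z_β·√(p₁q₁)]² / (p₁ − p₀)²
  = [1.645·√(0.59·0.41) + 0.842·√(0.65·0.35)]² / (0.06)²
  = [1.645·0.4918 + 0.842·0.4770]² / 0.0036
  = [1.2107]² / 0.0036
  = 407.15
Design effect: 1.47 × 407.15 = 598.51.
Round up → n = 599.

n = 599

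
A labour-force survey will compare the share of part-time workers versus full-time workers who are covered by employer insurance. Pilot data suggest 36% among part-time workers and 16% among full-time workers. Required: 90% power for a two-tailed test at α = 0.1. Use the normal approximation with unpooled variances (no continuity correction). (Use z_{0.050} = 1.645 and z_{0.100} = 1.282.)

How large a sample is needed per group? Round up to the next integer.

n = 79 per group

n = (z_{α/2} + z_β)² · [p₁(1−p₁) + p₂(1−p₂)] / (p₁ − p₂)²
  = (1.645 + 1.282)² · (0.36·0.64 + 0.16·0.84) / (0.20)²
  = (2.927)² · (0.2304 + 0.1344) / 0.0400
  = 8.5673 · 0.3648 / 0.0400
  = 78.13
Round up → n = 79 per group.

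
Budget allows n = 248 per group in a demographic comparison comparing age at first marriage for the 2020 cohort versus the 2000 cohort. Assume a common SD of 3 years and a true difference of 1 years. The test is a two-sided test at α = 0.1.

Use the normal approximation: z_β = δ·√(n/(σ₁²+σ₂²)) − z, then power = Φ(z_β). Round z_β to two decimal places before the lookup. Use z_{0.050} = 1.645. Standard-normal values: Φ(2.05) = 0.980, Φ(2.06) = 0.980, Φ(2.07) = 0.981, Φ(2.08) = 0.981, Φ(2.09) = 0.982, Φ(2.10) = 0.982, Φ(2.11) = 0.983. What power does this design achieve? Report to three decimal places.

Power ≈ 0.981

z_β = δ·√(n/(σ₁²+σ₂²)) − z_{α/2}
    = 1 · √(248/18) − 1.645
    = 1 · 3.71184 − 1.645
    = 3.7118 − 1.645 = 2.0668 → 2.07
Power = Φ(2.07) = 0.981.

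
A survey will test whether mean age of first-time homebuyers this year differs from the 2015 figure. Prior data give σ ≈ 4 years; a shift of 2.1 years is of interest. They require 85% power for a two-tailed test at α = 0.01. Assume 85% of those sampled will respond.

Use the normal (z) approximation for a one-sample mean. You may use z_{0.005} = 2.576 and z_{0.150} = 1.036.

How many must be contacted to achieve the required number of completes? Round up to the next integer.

n = 56

n = (z_{α/2} + z_β)² · σ² / δ²
  = (2.576 + 1.036)² · 4² / 2.1²
  = 13.0465 · 16 / 4.41
  = 47.33
Adjust for 85% response: 47.33 / 0.85 = 55.69.
Round up → n = 56.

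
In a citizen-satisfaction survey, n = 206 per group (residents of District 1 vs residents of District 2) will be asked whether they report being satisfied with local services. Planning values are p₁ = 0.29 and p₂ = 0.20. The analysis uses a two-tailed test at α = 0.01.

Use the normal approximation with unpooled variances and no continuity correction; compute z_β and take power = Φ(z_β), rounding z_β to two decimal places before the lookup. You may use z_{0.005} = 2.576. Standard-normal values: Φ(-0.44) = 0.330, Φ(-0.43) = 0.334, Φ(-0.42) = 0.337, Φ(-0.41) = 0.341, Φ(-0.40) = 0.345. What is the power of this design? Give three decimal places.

Power ≈ 0.330

z_β = |p₁−p₂|·√(n/[p₁q₁+p₂q₂]) − z_{α/2}
    = 0.09 · √(206/0.3659) − 2.576
    = 0.09 · 23.7275 − 2.576
    = 2.1355 − 2.576 = -0.4405 → -0.44
Power = Φ(-0.44) = 0.330.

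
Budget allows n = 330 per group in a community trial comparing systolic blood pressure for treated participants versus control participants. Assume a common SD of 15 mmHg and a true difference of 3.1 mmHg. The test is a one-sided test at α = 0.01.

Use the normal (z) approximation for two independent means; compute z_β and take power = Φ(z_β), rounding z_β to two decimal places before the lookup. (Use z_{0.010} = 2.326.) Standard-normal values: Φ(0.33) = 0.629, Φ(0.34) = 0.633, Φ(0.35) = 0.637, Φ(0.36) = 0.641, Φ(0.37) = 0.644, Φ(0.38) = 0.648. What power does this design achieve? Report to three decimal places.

Power ≈ 0.629

z_β = δ·√(n/(σ₁²+σ₂²)) − z_α
    = 3.1 · √(330/450) − 2.326
    = 3.1 · 0.85635 − 2.326
    = 2.6547 − 2.326 = 0.3287 → 0.33
Power = Φ(0.33) = 0.629.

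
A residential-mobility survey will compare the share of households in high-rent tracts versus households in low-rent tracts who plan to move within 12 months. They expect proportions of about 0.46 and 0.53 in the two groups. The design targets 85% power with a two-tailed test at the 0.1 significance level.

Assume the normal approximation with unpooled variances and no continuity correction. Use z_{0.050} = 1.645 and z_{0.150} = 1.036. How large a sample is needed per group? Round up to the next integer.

n = (z_{α/2} + z_β)² · [p₁(1−p₁) + p₂(1−p₂)] / (p₁ − p₂)²
  = (1.645 + 1.036)² · (0.46·0.54 + 0.53·0.47) / (-0.07)²
  = (2.681)² · (0.2484 + 0.2491) / 0.0049
  = 7.1878 · 0.4975 / 0.0049
  = 729.78
Round up → n = 730 per group.

n = 730 per group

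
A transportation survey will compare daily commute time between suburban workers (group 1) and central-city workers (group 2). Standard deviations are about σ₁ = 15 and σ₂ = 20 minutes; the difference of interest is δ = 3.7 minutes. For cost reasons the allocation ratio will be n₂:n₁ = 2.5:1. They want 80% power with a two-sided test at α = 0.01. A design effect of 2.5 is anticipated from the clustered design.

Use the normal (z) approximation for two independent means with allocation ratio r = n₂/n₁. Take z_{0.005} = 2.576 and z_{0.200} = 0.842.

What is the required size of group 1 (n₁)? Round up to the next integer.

n₁ = 822

n₁ = (z_{α/2} + z_β)² · (σ₁² + σ₂²/r) / δ²
   = (2.576 + 0.842)² · (15² + 20²/2.5) / 3.7²
   = 11.6827 · (225 + 160) / 13.69
   = 11.6827 · 385 / 13.69
   = 328.55
Design effect: 2.5 × 328.55 = 821.37.
Round up → n₁ = 822; n₂ = r·n₁ = 2.5 × 822 = 2055.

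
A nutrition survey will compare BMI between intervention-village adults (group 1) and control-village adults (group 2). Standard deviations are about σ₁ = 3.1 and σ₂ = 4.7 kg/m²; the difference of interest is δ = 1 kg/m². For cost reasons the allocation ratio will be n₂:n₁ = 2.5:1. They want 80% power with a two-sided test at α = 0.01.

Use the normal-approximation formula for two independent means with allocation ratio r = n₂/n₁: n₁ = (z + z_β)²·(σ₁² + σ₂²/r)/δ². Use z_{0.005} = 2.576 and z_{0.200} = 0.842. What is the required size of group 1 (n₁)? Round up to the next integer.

n₁ = 216

n₁ = (z_{α/2} + z_β)² · (σ₁² + σ₂²/r) / δ²
   = (2.576 + 0.842)² · (3.1² + 4.7²/2.5) / 1²
   = 11.6827 · (9.61 + 8.836) / 1
   = 11.6827 · 18.446 / 1
   = 215.50
Round up → n₁ = 216; n₂ = r·n₁ = 2.5 × 216 = 540.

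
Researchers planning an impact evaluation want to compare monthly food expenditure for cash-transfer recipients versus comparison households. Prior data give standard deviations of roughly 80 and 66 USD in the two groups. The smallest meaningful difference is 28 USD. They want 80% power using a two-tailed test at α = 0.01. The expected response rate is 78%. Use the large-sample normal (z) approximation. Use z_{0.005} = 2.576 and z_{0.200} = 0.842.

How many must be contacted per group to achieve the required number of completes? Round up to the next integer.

n = (z_{α/2} + z_β)² · (σ₁² + σ₂²) / δ²
  = (2.576 + 0.842)² · (80² + 66² = 10756) / 28²
  = 11.6827 · 10756 / 784
  = 160.28
Adjust for 78% response: 160.28 / 0.78 = 205.49.
Round up → n = 206 per group.

n = 206 per group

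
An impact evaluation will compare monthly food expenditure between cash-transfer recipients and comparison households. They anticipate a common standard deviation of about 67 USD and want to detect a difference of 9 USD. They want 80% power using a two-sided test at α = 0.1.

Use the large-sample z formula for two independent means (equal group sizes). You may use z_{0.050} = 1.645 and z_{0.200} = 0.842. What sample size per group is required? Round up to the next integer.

n = 686 per group

n = (z_{α/2} + z_β)² · (σ₁² + σ₂²) / δ²
  = (1.645 + 0.842)² · (2·67² = 8978) / 9²
  = 6.1852 · 8978 / 81
  = 685.56
Round up → n = 686 per group.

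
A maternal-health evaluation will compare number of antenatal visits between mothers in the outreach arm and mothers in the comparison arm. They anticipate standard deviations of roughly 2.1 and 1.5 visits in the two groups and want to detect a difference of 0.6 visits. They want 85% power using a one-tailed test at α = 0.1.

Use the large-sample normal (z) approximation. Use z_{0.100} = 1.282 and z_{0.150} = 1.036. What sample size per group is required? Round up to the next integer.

n = 100 per group

n = (z_α + z_β)² · (σ₁² + σ₂²) / δ²
  = (1.282 + 1.036)² · (2.1² + 1.5² = 6.66) / 0.6²
  = 5.3731 · 6.66 / 0.36
  = 99.40
Round up → n = 100 per group.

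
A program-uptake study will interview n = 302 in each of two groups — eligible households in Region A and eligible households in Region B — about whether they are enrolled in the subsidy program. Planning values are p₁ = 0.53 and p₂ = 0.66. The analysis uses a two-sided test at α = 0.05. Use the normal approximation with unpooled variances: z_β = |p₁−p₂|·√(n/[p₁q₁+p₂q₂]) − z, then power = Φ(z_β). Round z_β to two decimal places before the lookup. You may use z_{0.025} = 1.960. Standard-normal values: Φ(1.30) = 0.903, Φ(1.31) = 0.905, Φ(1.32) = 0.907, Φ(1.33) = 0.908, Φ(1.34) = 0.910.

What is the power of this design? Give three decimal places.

z_β = |p₁−p₂|·√(n/[p₁q₁+p₂q₂]) − z_{α/2}
    = 0.13 · √(302/0.4735) − 1.960
    = 0.13 · 25.2548 − 1.960
    = 3.2831 − 1.960 = 1.3231 → 1.32
Power = Φ(1.32) = 0.907.

Power ≈ 0.907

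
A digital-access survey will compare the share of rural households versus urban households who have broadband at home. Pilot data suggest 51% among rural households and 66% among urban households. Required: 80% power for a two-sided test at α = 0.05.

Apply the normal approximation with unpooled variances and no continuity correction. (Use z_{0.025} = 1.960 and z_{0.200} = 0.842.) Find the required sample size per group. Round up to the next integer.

n = 166 per group

n = (z_{α/2} + z_β)² · [p₁(1−p₁) + p₂(1−p₂)] / (p₁ − p₂)²
  = (1.960 + 0.842)² · (0.51·0.49 + 0.66·0.34) / (-0.15)²
  = (2.802)² · (0.2499 + 0.2244) / 0.0225
  = 7.8512 · 0.4743 / 0.0225
  = 165.50
Round up → n = 166 per group.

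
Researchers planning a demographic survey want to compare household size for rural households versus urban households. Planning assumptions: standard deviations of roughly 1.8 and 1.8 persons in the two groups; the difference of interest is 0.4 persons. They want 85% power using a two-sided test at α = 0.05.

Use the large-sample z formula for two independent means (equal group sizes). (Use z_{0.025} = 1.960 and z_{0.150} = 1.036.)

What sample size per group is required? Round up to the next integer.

n = 364 per group

n = (z_{α/2} + z_β)² · (σ₁² + σ₂²) / δ²
  = (1.960 + 1.036)² · (1.8² + 1.8² = 6.48) / 0.4²
  = 8.9760 · 6.48 / 0.16
  = 363.53
Round up → n = 364 per group.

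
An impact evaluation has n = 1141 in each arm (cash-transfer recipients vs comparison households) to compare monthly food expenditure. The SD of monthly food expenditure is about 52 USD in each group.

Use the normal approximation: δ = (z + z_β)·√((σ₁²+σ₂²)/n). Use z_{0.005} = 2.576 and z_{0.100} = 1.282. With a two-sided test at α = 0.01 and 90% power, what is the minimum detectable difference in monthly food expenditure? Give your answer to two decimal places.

δ = (z_{α/2} + z_β) · √((σ₁²+σ₂²)/n)
  = (2.576 + 1.282) · √(5408/1141)
  = 3.858 · √4.7397
  = 3.858 · 2.1771
  = 8.3992

Minimum detectable difference ≈ 8.40 USD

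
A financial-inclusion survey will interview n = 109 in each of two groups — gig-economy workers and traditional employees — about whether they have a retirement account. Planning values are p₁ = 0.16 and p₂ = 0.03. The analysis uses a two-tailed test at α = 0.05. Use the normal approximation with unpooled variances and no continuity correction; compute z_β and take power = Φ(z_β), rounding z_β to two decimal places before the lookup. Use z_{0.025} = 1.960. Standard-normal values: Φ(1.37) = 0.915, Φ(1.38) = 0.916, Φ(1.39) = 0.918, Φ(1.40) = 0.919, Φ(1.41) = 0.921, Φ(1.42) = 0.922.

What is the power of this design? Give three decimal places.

Power ≈ 0.919

z_β = |p₁−p₂|·√(n/[p₁q₁+p₂q₂]) − z_{α/2}
    = 0.13 · √(109/0.1635) − 1.960
    = 0.13 · 25.8199 − 1.960
    = 3.3566 − 1.960 = 1.3966 → 1.40
Power = Φ(1.40) = 0.919.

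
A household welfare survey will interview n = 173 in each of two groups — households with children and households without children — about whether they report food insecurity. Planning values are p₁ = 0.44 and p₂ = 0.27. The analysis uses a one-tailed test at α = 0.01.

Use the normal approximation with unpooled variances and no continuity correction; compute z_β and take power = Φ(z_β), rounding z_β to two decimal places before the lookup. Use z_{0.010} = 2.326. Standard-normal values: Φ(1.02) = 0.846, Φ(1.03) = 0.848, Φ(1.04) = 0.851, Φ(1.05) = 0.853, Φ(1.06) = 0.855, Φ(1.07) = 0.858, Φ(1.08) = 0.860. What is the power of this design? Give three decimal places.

z_β = |p₁−p₂|·√(n/[p₁q₁+p₂q₂]) − z_α
    = 0.17 · √(173/0.4435) − 2.326
    = 0.17 · 19.7504 − 2.326
    = 3.3576 − 2.326 = 1.0316 → 1.03
Power = Φ(1.03) = 0.848.

Power ≈ 0.848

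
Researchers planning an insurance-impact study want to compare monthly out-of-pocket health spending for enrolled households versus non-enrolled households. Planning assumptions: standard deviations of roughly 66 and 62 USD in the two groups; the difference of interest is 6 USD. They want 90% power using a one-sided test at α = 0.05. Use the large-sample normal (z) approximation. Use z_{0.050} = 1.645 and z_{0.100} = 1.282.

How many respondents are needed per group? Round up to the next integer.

n = (z_α + z_β)² · (σ₁² + σ₂²) / δ²
  = (1.645 + 1.282)² · (66² + 62² = 8200) / 6²
  = 8.5673 · 8200 / 36
  = 1951.45
Round up → n = 1952 per group.

n = 1952 per group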